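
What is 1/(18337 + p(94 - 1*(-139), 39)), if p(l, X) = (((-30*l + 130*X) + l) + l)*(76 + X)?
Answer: -1/148873 ≈ -6.7171e-6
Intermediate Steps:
p(l, X) = (76 + X)*(-28*l + 130*X) (p(l, X) = ((-29*l + 130*X) + l)*(76 + X) = (-28*l + 130*X)*(76 + X) = (76 + X)*(-28*l + 130*X))
1/(18337 + p(94 - 1*(-139), 39)) = 1/(18337 + (-2128*(94 - 1*(-139)) + 130*39² + 9880*39 - 28*39*(94 - 1*(-139)))) = 1/(18337 + (-2128*(94 + 139) + 130*1521 + 385320 - 28*39*(94 + 139))) = 1/(18337 + (-2128*233 + 197730 + 385320 - 28*39*233)) = 1/(18337 + (-495824 + 197730 + 385320 - 254436)) = 1/(18337 - 167210) = 1/(-148873) = -1/148873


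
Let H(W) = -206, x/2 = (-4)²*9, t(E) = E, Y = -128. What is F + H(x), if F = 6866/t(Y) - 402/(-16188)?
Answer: -22414189/86336 ≈ -259.62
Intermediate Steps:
x = 288 (x = 2*((-4)²*9) = 2*(16*9) = 2*144 = 288)
F = -4628973/86336 (F = 6866/(-128) - 402/(-16188) = 6866*(-1/128) - 402*(-1/16188) = -3433/64 + 67/2698 = -4628973/86336 ≈ -53.616)
F + H(x) = -4628973/86336 - 206 = -22414189/86336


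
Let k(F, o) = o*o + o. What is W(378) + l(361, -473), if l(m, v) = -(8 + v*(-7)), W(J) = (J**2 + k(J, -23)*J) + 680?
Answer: 331513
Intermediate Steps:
k(F, o) = o + o**2 (k(F, o) = o**2 + o = o + o**2)
W(J) = 680 + J**2 + 506*J (W(J) = (J**2 + (-23*(1 - 23))*J) + 680 = (J**2 + (-23*(-22))*J) + 680 = (J**2 + 506*J) + 680 = 680 + J**2 + 506*J)
l(m, v) = -8 + 7*v (l(m, v) = -(8 - 7*v) = -8 + 7*v)
W(378) + l(361, -473) = (680 + 378**2 + 506*378) + (-8 + 7*(-473)) = (680 + 142884 + 191268) + (-8 - 3311) = 334832 - 3319 = 331513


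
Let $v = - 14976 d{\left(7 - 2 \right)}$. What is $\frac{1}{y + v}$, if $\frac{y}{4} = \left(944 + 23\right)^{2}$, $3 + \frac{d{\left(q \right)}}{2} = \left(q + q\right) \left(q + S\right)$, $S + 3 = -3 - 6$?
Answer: $\frac{1}{5926852} \approx 1.6872 \cdot 10^{-7}$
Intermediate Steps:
$S = -12$ ($S = -3 - 9 = -12$)
$d{\left(q \right)} = -6 + 4 q \left(-12 + q\right)$ ($d{\left(q \right)} = -6 + 2 \left(q + q\right) \left(q - 12\right) = -6 + 2 \cdot 2 q \left(-12 + q\right) = -6 + 4 q \left(-12 + q\right)$)
$y = 3740356$ ($y = 4 \left(944 + 23\right)^{2} = 4 \cdot 967^{2} = 4 \cdot 935089 = 3740356$)
$v = 2186496$ ($v = - 14976 \left(-6 - 48 \left(7 - 2\right) + 4 \left(7 - 2\right)^{2}\right) = - 14976 \left(-6 - 240 + 4 \cdot 5^{2}\right) = - 14976 \left(-6 - 240 + 4 \cdot 25\right) = - 14976 \left(-6 - 240 + 100\right) = \left(-14976\right) \left(-146\right) = 2186496$)
$\frac{1}{y + v} = \frac{1}{3740356 + 2186496} = \frac{1}{5926852}$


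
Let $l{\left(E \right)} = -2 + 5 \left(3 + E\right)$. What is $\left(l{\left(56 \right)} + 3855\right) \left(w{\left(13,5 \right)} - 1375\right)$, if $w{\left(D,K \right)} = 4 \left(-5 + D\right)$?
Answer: $-5570764$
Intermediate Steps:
$l{\left(E \right)} = 13 + 5 E$ ($l{\left(E \right)} = -2 + \left(15 + 5 E\right) = 13 + 5 E$)
$w{\left(D,K \right)} = -20 + 4 D$
$\left(l{\left(56 \right)} + 3855\right) \left(w{\left(13,5 \right)} - 1375\right) = \left(\left(13 + 5 \cdot 56\right) + 3855\right) \left(\left(-20 + 4 \cdot 13\right) - 1375\right) = \left(\left(13 + 280\right) + 3855\right) \left(\left(-20 + 52\right) - 1375\right) = \left(293 + 3855\right) \left(32 - 1375\right) = 4148 \left(-1343\right) = -5570764$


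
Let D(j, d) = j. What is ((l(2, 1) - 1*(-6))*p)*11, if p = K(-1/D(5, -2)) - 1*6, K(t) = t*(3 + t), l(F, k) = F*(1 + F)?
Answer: -21648/25 ≈ -865.92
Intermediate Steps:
p = -164/25 (p = (-1/5)*(3 - 1/5) - 1*6 = (-1*⅕)*(3 - 1*⅕) - 6 = -(3 - ⅕)/5 - 6 = -⅕*14/5 - 6 = -14/25 - 6 = -164/25 ≈ -6.5600)
((l(2, 1) - 1*(-6))*p)*11 = ((2*(1 + 2) - 1*(-6))*(-164/25))*11 = ((2*3 + 6)*(-164/25))*11 = ((6 + 6)*(-164/25))*11 = (12*(-164/25))*11 = -1968/25*11 = -21648/25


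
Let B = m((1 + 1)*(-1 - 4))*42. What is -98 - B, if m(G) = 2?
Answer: -182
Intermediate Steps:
B = 84 (B = 2*42 = 84)
-98 - B = -98 - 1*84 = -98 - 84 = -182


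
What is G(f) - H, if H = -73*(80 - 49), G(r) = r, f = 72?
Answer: 2335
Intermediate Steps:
H = -2263 (H = -73*31 = -2263)
G(f) - H = 72 - 1*(-2263) = 72 + 2263 = 2335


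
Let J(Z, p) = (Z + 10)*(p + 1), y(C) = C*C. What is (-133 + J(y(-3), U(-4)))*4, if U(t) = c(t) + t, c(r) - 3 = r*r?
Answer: 684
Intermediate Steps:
c(r) = 3 + r² (c(r) = 3 + r*r = 3 + r²)
y(C) = C²
U(t) = 3 + t + t² (U(t) = (3 + t²) + t = 3 + t + t²)
J(Z, p) = (1 + p)*(10 + Z) (J(Z, p) = (10 + Z)*(1 + p) = (1 + p)*(10 + Z))
(-133 + J(y(-3), U(-4)))*4 = (-133 + (10 + (-3)² + 10*(3 - 4 + (-4)²) + (-3)²*(3 - 4 + (-4)²)))*4 = (-133 + (10 + 9 + 10*(3 - 4 + 16) + 9*(3 - 4 + 16)))*4 = (-133 + (10 + 9 + 10*15 + 9*15))*4 = (-133 + (10 + 9 + 150 + 135))*4 = (-133 + 304)*4 = 171*4 = 684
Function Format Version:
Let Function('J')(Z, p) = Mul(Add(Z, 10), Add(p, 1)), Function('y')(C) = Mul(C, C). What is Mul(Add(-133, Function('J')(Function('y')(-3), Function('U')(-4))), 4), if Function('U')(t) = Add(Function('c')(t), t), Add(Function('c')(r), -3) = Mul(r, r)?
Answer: 684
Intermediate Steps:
Function('c')(r) = Add(3, Pow(r, 2)) (Function('c')(r) = Add(3, Mul(r, r)) = Add(3, Pow(r, 2)))
Function('y')(C) = Pow(C, 2)
Function('U')(t) = Add(3, t, Pow(t, 2)) (Function('U')(t) = Add(Add(3, Pow(t, 2)), t) = Add(3, t, Pow(t, 2)))
Function('J')(Z, p) = Mul(Add(1, p), Add(10, Z)) (Function('J')(Z, p) = Mul(Add(10, Z), Add(1, p)) = Mul(Add(1, p), Add(10, Z)))
Mul(Add(-133, Function('J')(Function('y')(-3), Function('U')(-4))), 4) = Mul(Add(-133, Add(10, Pow(-3, 2), Mul(10, Add(3, -4, Pow(-4, 2))), Mul(Pow(-3, 2), Add(3, -4, Pow(-4, 2))))), 4) = Mul(Add(-133, Add(10, 9, Mul(10, Add(3, -4, 16)), Mul(9, Add(3, -4, 16)))), 4) = Mul(Add(-133, Add(10, 9, Mul(10, 15), Mul(9, 15))), 4) = Mul(Add(-133, Add(10, 9, 150, 135)), 4) = Mul(Add(-133, 304), 4) = Mul(171, 4) = 684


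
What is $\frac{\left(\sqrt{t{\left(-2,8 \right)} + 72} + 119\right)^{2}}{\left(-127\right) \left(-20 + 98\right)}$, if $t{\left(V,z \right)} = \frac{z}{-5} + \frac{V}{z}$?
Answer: $- \frac{\left(1190 + \sqrt{7015}\right)^{2}}{990600} \approx -1.6378$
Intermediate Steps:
$t{\left(V,z \right)} = - \frac{z}{5} + \frac{V}{z}$ ($t{\left(V,z \right)} = z \left(- \frac{1}{5}\right) + \frac{V}{z} = - \frac{z}{5} + \frac{V}{z}$)
$\frac{\left(\sqrt{t{\left(-2,8 \right)} + 72} + 119\right)^{2}}{\left(-127\right) \left(-20 + 98\right)} = \frac{\left(\sqrt{\left(\left(- \frac{1}{5}\right) 8 - \frac{2}{8}\right) + 72} + 119\right)^{2}}{\left(-127\right) \left(-20 + 98\right)} = \frac{\left(\sqrt{\left(- \frac{8}{5} - \frac{1}{4}\right) + 72} + 119\right)^{2}}{\left(-127\right) 78} = \frac{\left(\sqrt{\left(- \frac{8}{5} - \frac{1}{4}\right) + 72} + 119\right)^{2}}{-9906} = \left(\sqrt{- \frac{37}{20} + 72} + 119\right)^{2} \left(- \frac{1}{9906}\right) = \left(\sqrt{\frac{1403}{20}} + 119\right)^{2} \left(- \frac{1}{9906}\right) = \left(\frac{\sqrt{7015}}{10} + 119\right)^{2} \left(- \frac{1}{9906}\right) = \left(119 + \frac{\sqrt{7015}}{10}\right)^{2} \left(- \frac{1}{9906}\right) = - \frac{\left(119 + \frac{\sqrt{7015}}{10}\right)^{2}}{9906}$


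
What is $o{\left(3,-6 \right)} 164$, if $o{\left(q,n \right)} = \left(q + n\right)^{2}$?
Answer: $1476$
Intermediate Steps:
$o{\left(q,n \right)} = \left(n + q\right)^{2}$
$o{\left(3,-6 \right)} 164 = \left(-6 + 3\right)^{2} \cdot 164 = \left(-3\right)^{2} \cdot 164 = 9 \cdot 164 = 1476$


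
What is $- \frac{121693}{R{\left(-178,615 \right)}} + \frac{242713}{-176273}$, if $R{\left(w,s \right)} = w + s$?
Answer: $- \frac{937271990}{3349187} \approx -279.85$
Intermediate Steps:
$R{\left(w,s \right)} = s + w$
$- \frac{121693}{R{\left(-178,615 \right)}} + \frac{242713}{-176273} = - \frac{121693}{615 - 178} + \frac{242713}{-176273} = - \frac{121693}{437} + 242713 \left(- \frac{1}{176273}\right) = \left(-121693\right) \frac{1}{437} - \frac{242713}{176273} = - \frac{5291}{19} - \frac{242713}{176273} = - \frac{937271990}{3349187}$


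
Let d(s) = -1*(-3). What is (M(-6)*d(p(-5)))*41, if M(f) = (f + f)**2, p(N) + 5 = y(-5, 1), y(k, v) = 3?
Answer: 17712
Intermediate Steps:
p(N) = -2 (p(N) = -5 + 3 = -2)
d(s) = 3
M(f) = 4*f**2 (M(f) = (2*f)**2 = 4*f**2)
(M(-6)*d(p(-5)))*41 = ((4*(-6)**2)*3)*41 = ((4*36)*3)*41 = (144*3)*41 = 432*41 = 17712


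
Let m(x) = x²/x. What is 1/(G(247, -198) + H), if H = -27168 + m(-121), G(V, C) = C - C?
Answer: -1/27289 ≈ -3.6645e-5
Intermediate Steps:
m(x) = x
G(V, C) = 0
H = -27289 (H = -27168 - 121 = -27289)
1/(G(247, -198) + H) = 1/(0 - 27289) = 1/(-27289) = -1/27289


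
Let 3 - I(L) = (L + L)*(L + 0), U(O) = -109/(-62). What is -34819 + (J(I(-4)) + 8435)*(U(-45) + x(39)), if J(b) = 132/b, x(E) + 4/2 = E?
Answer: 524888087/1798 ≈ 2.9193e+5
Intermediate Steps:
x(E) = -2 + E
U(O) = 109/62 (U(O) = -109*(-1/62) = 109/62)
I(L) = 3 - 2*L² (I(L) = 3 - (L + L)*(L + 0) = 3 - 2*L*L = 3 - 2*L²)
-34819 + (J(I(-4)) + 8435)*(U(-45) + x(39)) = -34819 + (132/(3 - 2*(-4)²) + 8435)*(109/62 + (-2 + 39)) = -34819 + (132/(3 - 2*16) + 8435)*(109/62 + 37) = -34819 + (132/(3 - 32) + 8435)*(2403/62) = -34819 + (132/(-29) + 8435)*(2403/62) = -34819 + (132*(-1/29) + 8435)*(2403/62) = -34819 + (-132/29 + 8435)*(2403/62) = -34819 + (244483/29)*(2403/62) = -34819 + 587492649/1798 = 524888087/1798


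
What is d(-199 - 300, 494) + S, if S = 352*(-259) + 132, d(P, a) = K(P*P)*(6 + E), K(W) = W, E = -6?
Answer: -91036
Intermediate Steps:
d(P, a) = 0 (d(P, a) = (P*P)*(6 - 6) = P**2*0 = 0)
S = -91036 (S = -91168 + 132 = -91036)
d(-199 - 300, 494) + S = 0 - 91036 = -91036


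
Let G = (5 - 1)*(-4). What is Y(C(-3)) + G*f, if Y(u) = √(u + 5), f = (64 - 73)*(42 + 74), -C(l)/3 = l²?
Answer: 16704 + I*√22 ≈ 16704.0 + 4.6904*I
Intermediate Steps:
C(l) = -3*l²
f = -1044 (f = -9*116 = -1044)
Y(u) = √(5 + u)
G = -16 (G = 4*(-4) = -16)
Y(C(-3)) + G*f = √(5 - 3*(-3)²) - 16*(-1044) = √(5 - 3*9) + 16704 = √(5 - 27) + 16704 = √(-22) + 16704 = I*√22 + 16704 = 16704 + I*√22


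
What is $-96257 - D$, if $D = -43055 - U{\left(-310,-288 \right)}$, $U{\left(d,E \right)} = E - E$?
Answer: $-53202$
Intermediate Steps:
$U{\left(d,E \right)} = 0$
$D = -43055$ ($D = -43055 - 0 = -43055 + 0 = -43055$)
$-96257 - D = -96257 - -43055 = -96257 + 43055 = -53202$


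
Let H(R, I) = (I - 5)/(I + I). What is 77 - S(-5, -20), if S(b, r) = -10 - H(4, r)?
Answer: 701/8 ≈ 87.625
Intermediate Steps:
H(R, I) = (-5 + I)/(2*I) (H(R, I) = (-5 + I)/((2*I)) = (-5 + I)*(1/(2*I)) = (-5 + I)/(2*I))
S(b, r) = -10 - (-5 + r)/(2*r)
77 - S(-5, -20) = 77 - (5 - 21*(-20))/(2*(-20)) = 77 - (-1)*(5 + 420)/(2*20) = 77 - (-1)*425/(2*20) = 77 - 1*(-85/8) = 77 + 85/8 = 701/8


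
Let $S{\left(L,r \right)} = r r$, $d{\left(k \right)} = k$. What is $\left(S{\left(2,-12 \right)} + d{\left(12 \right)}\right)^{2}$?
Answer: $24336$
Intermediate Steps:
$S{\left(L,r \right)} = r^{2}$
$\left(S{\left(2,-12 \right)} + d{\left(12 \right)}\right)^{2} = \left(\left(-12\right)^{2} + 12\right)^{2} = \left(144 + 12\right)^{2} = 156^{2} = 24336$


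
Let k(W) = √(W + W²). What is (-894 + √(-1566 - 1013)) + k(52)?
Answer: -894 + 2*√689 + I*√2579 ≈ -841.5 + 50.784*I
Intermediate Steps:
(-894 + √(-1566 - 1013)) + k(52) = (-894 + √(-1566 - 1013)) + √(52*(1 + 52)) = (-894 + √(-2579)) + √(52*53) = (-894 + I*√2579) + √2756 = (-894 + I*√2579) + 2*√689 = -894 + 2*√689 + I*√2579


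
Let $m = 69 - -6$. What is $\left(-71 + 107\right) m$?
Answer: $2700$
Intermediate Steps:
$m = 75$ ($m = 69 + 6 = 75$)
$\left(-71 + 107\right) m = \left(-71 + 107\right) 75 = 36 \cdot 75 = 2700$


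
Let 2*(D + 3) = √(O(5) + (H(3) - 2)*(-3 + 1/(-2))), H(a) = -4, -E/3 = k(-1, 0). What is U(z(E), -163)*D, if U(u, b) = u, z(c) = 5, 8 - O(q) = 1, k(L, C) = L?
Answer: -15 + 5*√7 ≈ -1.7712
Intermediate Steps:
O(q) = 7 (O(q) = 8 - 1*1 = 8 - 1 = 7)
E = 3 (E = -3*(-1) = 3)
D = -3 + √7 (D = -3 + √(7 + (-4 - 2)*(-3 + 1/(-2)))/2 = -3 + √(7 - 6*(-3 - ½))/2 = -3 + √(7 - 6*(-7/2))/2 = -3 + √(7 + 21)/2 = -3 + √28/2 = -3 + (2*√7)/2 = -3 + √7 ≈ -0.35425)
U(z(E), -163)*D = 5*(-3 + √7) = -15 + 5*√7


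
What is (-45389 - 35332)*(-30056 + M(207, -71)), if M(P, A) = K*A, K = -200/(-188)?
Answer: 114315627222/47 ≈ 2.4322e+9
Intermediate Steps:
K = 50/47 (K = -200*(-1/188) = 50/47 ≈ 1.0638)
M(P, A) = 50*A/47
(-45389 - 35332)*(-30056 + M(207, -71)) = (-45389 - 35332)*(-30056 + (50/47)*(-71)) = -80721*(-30056 - 3550/47) = -80721*(-1416182/47) = 114315627222/47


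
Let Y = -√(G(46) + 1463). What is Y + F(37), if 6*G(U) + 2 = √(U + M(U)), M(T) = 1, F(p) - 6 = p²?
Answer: 1375 - √(52656 + 6*√47)/6 ≈ 1336.7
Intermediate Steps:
F(p) = 6 + p²
G(U) = -⅓ + √(1 + U)/6 (G(U) = -⅓ + √(U + 1)/6 = -⅓ + √(1 + U)/6)
Y = -√(4388/3 + √47/6) (Y = -√((-⅓ + √(1 + 46)/6) + 1463) = -√((-⅓ + √47/6) + 1463) = -√(4388/3 + √47/6) ≈ -38.260)
Y + F(37) = -√(52656 + 6*√47)/6 + (6 + 37²) = -√(52656 + 6*√47)/6 + (6 + 1369) = -√(52656 + 6*√47)/6 + 1375 = 1375 - √(52656 + 6*√47)/6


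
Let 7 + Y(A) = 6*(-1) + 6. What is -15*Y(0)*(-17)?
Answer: -1785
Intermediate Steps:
Y(A) = -7 (Y(A) = -7 + (6*(-1) + 6) = -7 + (-6 + 6) = -7 + 0 = -7)
-15*Y(0)*(-17) = -15*(-7)*(-17) = 105*(-17) = -1785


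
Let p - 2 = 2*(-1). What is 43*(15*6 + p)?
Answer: 3870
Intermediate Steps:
p = 0 (p = 2 + 2*(-1) = 2 - 2 = 0)
43*(15*6 + p) = 43*(15*6 + 0) = 43*(90 + 0) = 43*90 = 3870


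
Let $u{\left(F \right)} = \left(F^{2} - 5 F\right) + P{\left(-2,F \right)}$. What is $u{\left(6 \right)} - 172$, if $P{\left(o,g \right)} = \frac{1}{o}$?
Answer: $- \frac{333}{2} \approx -166.5$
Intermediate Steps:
$u{\left(F \right)} = - \frac{1}{2} + F^{2} - 5 F$ ($u{\left(F \right)} = \left(F^{2} - 5 F\right) + \frac{1}{-2} = \left(F^{2} - 5 F\right) - \frac{1}{2} = - \frac{1}{2} + F^{2} - 5 F$)
$u{\left(6 \right)} - 172 = \left(- \frac{1}{2} + 6^{2} - 30\right) - 172 = \left(- \frac{1}{2} + 36 - 30\right) - 172 = \frac{11}{2} - 172 = - \frac{333}{2}$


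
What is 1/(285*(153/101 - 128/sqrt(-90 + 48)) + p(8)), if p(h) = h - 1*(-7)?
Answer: 33229/2371683520 - 193819*I*sqrt(42)/7115050560 ≈ 1.4011e-5 - 0.00017654*I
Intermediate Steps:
p(h) = 7 + h (p(h) = h + 7 = 7 + h)
1/(285*(153/101 - 128/sqrt(-90 + 48)) + p(8)) = 1/(285*(153/101 - 128/sqrt(-90 + 48)) + (7 + 8)) = 1/(285*(153*(1/101) - 128*(-I*sqrt(42)/42)) + 15) = 1/(285*(153/101 - 128*(-I*sqrt(42)/42)) + 15) = 1/(285*(153/101 - (-64)*I*sqrt(42)/21) + 15) = 1/(285*(153/101 + 64*I*sqrt(42)/21) + 15) = 1/((43605/101 + 6080*I*sqrt(42)/7) + 15) = 1/(45120/101 + 6080*I*sqrt(42)/7)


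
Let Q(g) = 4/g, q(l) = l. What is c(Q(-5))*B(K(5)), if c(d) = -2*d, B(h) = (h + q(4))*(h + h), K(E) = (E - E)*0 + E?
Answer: 144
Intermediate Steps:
K(E) = E (K(E) = 0*0 + E = 0 + E = E)
B(h) = 2*h*(4 + h) (B(h) = (h + 4)*(h + h) = (4 + h)*(2*h) = 2*h*(4 + h))
c(Q(-5))*B(K(5)) = (-8/(-5))*(2*5*(4 + 5)) = (-8*(-1)/5)*(2*5*9) = -2*(-⅘)*90 = (8/5)*90 = 144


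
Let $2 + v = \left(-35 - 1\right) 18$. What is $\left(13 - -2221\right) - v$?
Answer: $2884$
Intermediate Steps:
$v = -650$ ($v = -2 + \left(-35 - 1\right) 18 = -2 - 648 = -650$)
$\left(13 - -2221\right) - v = \left(13 - -2221\right) - -650 = \left(13 + 2221\right) + 650 = 2234 + 650 = 2884$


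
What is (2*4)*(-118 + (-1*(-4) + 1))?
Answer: -904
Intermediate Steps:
(2*4)*(-118 + (-1*(-4) + 1)) = 8*(-118 + (4 + 1)) = 8*(-118 + 5) = 8*(-113) = -904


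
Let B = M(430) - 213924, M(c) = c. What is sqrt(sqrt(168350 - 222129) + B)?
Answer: sqrt(-213494 + I*sqrt(53779)) ≈ 0.251 + 462.05*I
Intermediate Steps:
B = -213494 (B = 430 - 213924 = -213494)
sqrt(sqrt(168350 - 222129) + B) = sqrt(sqrt(168350 - 222129) - 213494) = sqrt(sqrt(-53779) - 213494) = sqrt(I*sqrt(53779) - 213494) = sqrt(-213494 + I*sqrt(53779))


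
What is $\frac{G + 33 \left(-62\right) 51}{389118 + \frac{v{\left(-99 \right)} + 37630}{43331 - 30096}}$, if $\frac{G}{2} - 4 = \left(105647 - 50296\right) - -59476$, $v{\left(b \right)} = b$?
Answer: $\frac{1658557260}{5150014261} \approx 0.32205$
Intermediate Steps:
$G = 229662$ ($G = 8 + 2 \left(\left(105647 - 50296\right) - -59476\right) = 8 + 2 \left(\left(105647 - 50296\right) + 59476\right) = 8 + 2 \left(55351 + 59476\right) = 8 + 2 \cdot 114827 = 8 + 229654 = 229662$)
$\frac{G + 33 \left(-62\right) 51}{389118 + \frac{v{\left(-99 \right)} + 37630}{43331 - 30096}} = \frac{229662 + 33 \left(-62\right) 51}{389118 + \frac{-99 + 37630}{43331 - 30096}} = \frac{229662 - 104346}{389118 + \frac{37531}{13235}} = \frac{229662 - 104346}{389118 + 37531 \cdot \frac{1}{13235}} = \frac{125316}{389118 + \frac{37531}{13235}} = \frac{125316}{\frac{5150014261}{13235}} = 125316 \cdot \frac{13235}{5150014261} = \frac{1658557260}{5150014261}$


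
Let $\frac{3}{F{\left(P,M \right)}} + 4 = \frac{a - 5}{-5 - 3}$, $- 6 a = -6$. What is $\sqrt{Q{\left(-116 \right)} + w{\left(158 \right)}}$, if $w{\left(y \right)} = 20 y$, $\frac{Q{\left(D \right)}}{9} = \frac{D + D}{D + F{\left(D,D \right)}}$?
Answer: $\frac{2 \sqrt{132899233}}{409} \approx 56.373$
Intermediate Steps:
$a = 1$ ($a = \left(- \frac{1}{6}\right) \left(-6\right) = 1$)
$F{\left(P,M \right)} = - \frac{6}{7}$ ($F{\left(P,M \right)} = \frac{3}{-4 + \frac{1 - 5}{-5 - 3}} = \frac{3}{-4 - \frac{4}{-8}} = \frac{3}{-4 - - \frac{1}{2}} = \frac{3}{-4 + \frac{1}{2}} = \frac{3}{- \frac{7}{2}} = 3 \left(- \frac{2}{7}\right) = - \frac{6}{7}$)
$Q{\left(D \right)} = \frac{18 D}{- \frac{6}{7} + D}$ ($Q{\left(D \right)} = 9 \frac{D + D}{D - \frac{6}{7}} = 9 \frac{2 D}{- \frac{6}{7} + D} = \frac{18 D}{- \frac{6}{7} + D}$)
$\sqrt{Q{\left(-116 \right)} + w{\left(158 \right)}} = \sqrt{126 \left(-116\right) \frac{1}{-6 + 7 \left(-116\right)} + 20 \cdot 158} = \sqrt{126 \left(-116\right) \frac{1}{-6 - 812} + 3160} = \sqrt{126 \left(-116\right) \frac{1}{-818} + 3160} = \sqrt{126 \left(-116\right) \left(- \frac{1}{818}\right) + 3160} = \sqrt{\frac{7308}{409} + 3160} = \sqrt{\frac{1299748}{409}} = \frac{2 \sqrt{132899233}}{409}$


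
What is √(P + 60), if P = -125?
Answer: I*√65 ≈ 8.0623*I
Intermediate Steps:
√(P + 60) = √(-125 + 60) = √(-65) = I*√65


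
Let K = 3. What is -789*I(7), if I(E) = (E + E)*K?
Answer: -33138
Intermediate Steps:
I(E) = 6*E (I(E) = (E + E)*3 = (2*E)*3 = 6*E)
-789*I(7) = -4734*7 = -789*42 = -33138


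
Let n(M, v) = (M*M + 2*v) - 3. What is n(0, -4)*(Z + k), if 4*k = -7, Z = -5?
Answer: 297/4 ≈ 74.250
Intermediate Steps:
n(M, v) = -3 + M² + 2*v (n(M, v) = (M² + 2*v) - 3 = -3 + M² + 2*v)
k = -7/4 (k = (¼)*(-7) = -7/4 ≈ -1.7500)
n(0, -4)*(Z + k) = (-3 + 0² + 2*(-4))*(-5 - 7/4) = (-3 + 0 - 8)*(-27/4) = -11*(-27/4) = 297/4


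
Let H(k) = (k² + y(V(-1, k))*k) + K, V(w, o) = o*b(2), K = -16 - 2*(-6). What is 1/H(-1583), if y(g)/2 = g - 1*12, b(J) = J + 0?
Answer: 1/12567433 ≈ 7.9571e-8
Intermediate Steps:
b(J) = J
K = -4 (K = -16 + 12 = -4)
V(w, o) = 2*o (V(w, o) = o*2 = 2*o)
y(g) = -24 + 2*g (y(g) = 2*(g - 1*12) = 2*(g - 12) = 2*(-12 + g) = -24 + 2*g)
H(k) = -4 + k² + k*(-24 + 4*k) (H(k) = (k² + (-24 + 2*(2*k))*k) - 4 = (k² + (-24 + 4*k)*k) - 4 = (k² + k*(-24 + 4*k)) - 4 = -4 + k² + k*(-24 + 4*k))
1/H(-1583) = 1/(-4 - 24*(-1583) + 5*(-1583)²) = 1/(-4 + 37992 + 5*2505889) = 1/(-4 + 37992 + 12529445) = 1/12567433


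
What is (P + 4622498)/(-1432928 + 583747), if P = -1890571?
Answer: -2731927/849181 ≈ -3.2171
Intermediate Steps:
(P + 4622498)/(-1432928 + 583747) = (-1890571 + 4622498)/(-1432928 + 583747) = 2731927/(-849181) = 2731927*(-1/849181) = -2731927/849181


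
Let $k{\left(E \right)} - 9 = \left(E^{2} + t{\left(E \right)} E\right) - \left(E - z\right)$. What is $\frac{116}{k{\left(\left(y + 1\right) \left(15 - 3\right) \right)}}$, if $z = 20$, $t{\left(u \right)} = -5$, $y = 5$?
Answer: $\frac{116}{4781} \approx 0.024263$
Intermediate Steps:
$k{\left(E \right)} = 29 + E^{2} - 6 E$ ($k{\left(E \right)} = 9 - \left(-20 - E^{2} + 6 E\right) = 9 + \left(20 + E^{2} - 6 E\right) = 29 + E^{2} - 6 E$)
$\frac{116}{k{\left(\left(y + 1\right) \left(15 - 3\right) \right)}} = \frac{116}{29 + \left(\left(5 + 1\right) \left(15 - 3\right)\right)^{2} - 6 \left(5 + 1\right) \left(15 - 3\right)} = \frac{116}{29 + \left(6 \cdot 12\right)^{2} - 6 \cdot 6 \cdot 12} = \frac{116}{29 + 72^{2} - 432} = \frac{116}{29 + 5184 - 432} = \frac{116}{4781}$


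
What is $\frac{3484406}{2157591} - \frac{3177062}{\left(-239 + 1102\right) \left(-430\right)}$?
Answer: $\frac{4073914300091}{400330222095} \approx 10.176$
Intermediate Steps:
$\frac{3484406}{2157591} - \frac{3177062}{\left(-239 + 1102\right) \left(-430\right)} = 3484406 \cdot \frac{1}{2157591} - \frac{3177062}{863 \left(-430\right)} = \frac{3484406}{2157591} - \frac{3177062}{-371090} = \frac{3484406}{2157591} - - \frac{1588531}{185545} = \frac{3484406}{2157591} + \frac{1588531}{185545} = \frac{4073914300091}{400330222095}$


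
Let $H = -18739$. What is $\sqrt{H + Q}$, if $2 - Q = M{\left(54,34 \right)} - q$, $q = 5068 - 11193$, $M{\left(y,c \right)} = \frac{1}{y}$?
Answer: $\frac{i \sqrt{8055294}}{18} \approx 157.68 i$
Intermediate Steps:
$q = -6125$ ($q = 5068 - 11193 = -6125$)
$Q = - \frac{330643}{54}$ ($Q = 2 - \left(\frac{1}{54} - -6125\right) = 2 - \left(\frac{1}{54} + 6125\right) = 2 - \frac{330751}{54} = - \frac{330643}{54} \approx -6123.0$)
$\sqrt{H + Q} = \sqrt{-18739 - \frac{330643}{54}} = \sqrt{- \frac{1342549}{54}} = \frac{i \sqrt{8055294}}{18}$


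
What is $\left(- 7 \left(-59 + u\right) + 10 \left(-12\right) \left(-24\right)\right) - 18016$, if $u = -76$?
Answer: $-14191$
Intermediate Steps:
$\left(- 7 \left(-59 + u\right) + 10 \left(-12\right) \left(-24\right)\right) - 18016 = \left(- 7 \left(-59 - 76\right) + 10 \left(-12\right) \left(-24\right)\right) - 18016 = \left(\left(-7\right) \left(-135\right) - -2880\right) - 18016 = \left(945 + 2880\right) - 18016 = 3825 - 18016 = -14191$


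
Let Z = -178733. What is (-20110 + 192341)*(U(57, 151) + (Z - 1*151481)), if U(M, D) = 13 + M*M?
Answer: -56311269912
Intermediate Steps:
U(M, D) = 13 + M**2
(-20110 + 192341)*(U(57, 151) + (Z - 1*151481)) = (-20110 + 192341)*((13 + 57**2) + (-178733 - 1*151481)) = 172231*((13 + 3249) + (-178733 - 151481)) = 172231*(3262 - 330214) = 172231*(-326952) = -56311269912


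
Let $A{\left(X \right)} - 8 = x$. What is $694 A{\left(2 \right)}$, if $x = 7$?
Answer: $10410$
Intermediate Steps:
$A{\left(X \right)} = 15$ ($A{\left(X \right)} = 8 + 7 = 15$)
$694 A{\left(2 \right)} = 694 \cdot 15 = 10410$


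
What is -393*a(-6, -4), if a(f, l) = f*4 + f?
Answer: 11790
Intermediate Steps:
a(f, l) = 5*f (a(f, l) = 4*f + f = 5*f)
-393*a(-6, -4) = -1965*(-6) = -393*(-30) = 11790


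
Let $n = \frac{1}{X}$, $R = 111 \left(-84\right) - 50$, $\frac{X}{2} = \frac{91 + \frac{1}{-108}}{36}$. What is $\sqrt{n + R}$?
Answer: $\frac{i \sqrt{905227410758}}{9827} \approx 96.818 i$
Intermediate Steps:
$X = \frac{9827}{1944}$ ($X = 2 \frac{91 + \frac{1}{-108}}{36} = 2 \left(91 - \frac{1}{108}\right) \frac{1}{36} = 2 \cdot \frac{9827}{108} \cdot \frac{1}{36} = 2 \cdot \frac{9827}{3888} = \frac{9827}{1944} \approx 5.055$)
$R = -9374$ ($R = -9324 - 50 = -9374$)
$n = \frac{1944}{9827}$ ($n = \frac{1}{\frac{9827}{1944}} = \frac{1944}{9827} \approx 0.19782$)
$\sqrt{n + R} = \sqrt{\frac{1944}{9827} - 9374} = \sqrt{- \frac{92116354}{9827}} = \frac{i \sqrt{905227410758}}{9827}$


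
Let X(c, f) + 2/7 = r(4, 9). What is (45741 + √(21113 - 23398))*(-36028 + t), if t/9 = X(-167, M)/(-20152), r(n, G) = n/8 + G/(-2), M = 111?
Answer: -116233679174901/70532 - 2541126761*I*√2285/70532 ≈ -1.648e+9 - 1.7222e+6*I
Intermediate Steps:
r(n, G) = -G/2 + n/8 (r(n, G) = n*(⅛) + G*(-½) = n/8 - G/2 = -G/2 + n/8)
X(c, f) = -30/7 (X(c, f) = -2/7 + (-½*9 + (⅛)*4) = -2/7 + (-9/2 + ½) = -2/7 - 4 = -30/7)
t = 135/70532 (t = 9*(-30/7/(-20152)) = 9*(-30/7*(-1/20152)) = 9*(15/70532) = 135/70532 ≈ 0.0019140)
(45741 + √(21113 - 23398))*(-36028 + t) = (45741 + √(21113 - 23398))*(-36028 + 135/70532) = (45741 + √(-2285))*(-2541126761/70532) = (45741 + I*√2285)*(-2541126761/70532) = -116233679174901/70532 - 2541126761*I*√2285/70532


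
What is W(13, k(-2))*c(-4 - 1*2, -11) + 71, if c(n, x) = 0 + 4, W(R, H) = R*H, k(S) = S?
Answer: -33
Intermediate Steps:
W(R, H) = H*R
c(n, x) = 4
W(13, k(-2))*c(-4 - 1*2, -11) + 71 = -2*13*4 + 71 = -26*4 + 71 = -104 + 71 = -33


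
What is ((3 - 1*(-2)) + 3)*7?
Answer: 56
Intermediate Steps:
((3 - 1*(-2)) + 3)*7 = ((3 + 2) + 3)*7 = (5 + 3)*7 = 8*7 = 56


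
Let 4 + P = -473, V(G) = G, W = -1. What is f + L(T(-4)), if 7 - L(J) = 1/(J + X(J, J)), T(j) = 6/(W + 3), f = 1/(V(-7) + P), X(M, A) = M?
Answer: 9919/1452 ≈ 6.8313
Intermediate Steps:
P = -477 (P = -4 - 473 = -477)
f = -1/484 (f = 1/(-7 - 477) = 1/(-484) = -1/484 ≈ -0.0020661)
T(j) = 3 (T(j) = 6/(-1 + 3) = 6/2 = 6*(½) = 3)
L(J) = 7 - 1/(2*J) (L(J) = 7 - 1/(J + J) = 7 - 1/(2*J))
f + L(T(-4)) = -1/484 + (7 - ½/3) = -1/484 + (7 - ½*⅓) = -1/484 + (7 - ⅙) = -1/484 + 41/6 = 9919/1452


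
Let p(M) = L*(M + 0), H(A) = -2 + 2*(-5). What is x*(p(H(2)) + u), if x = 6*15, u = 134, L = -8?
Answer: 20700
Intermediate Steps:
H(A) = -12 (H(A) = -2 - 10 = -12)
p(M) = -8*M (p(M) = -8*(M + 0) = -8*M)
x = 90
x*(p(H(2)) + u) = 90*(-8*(-12) + 134) = 90*(96 + 134) = 90*230 = 20700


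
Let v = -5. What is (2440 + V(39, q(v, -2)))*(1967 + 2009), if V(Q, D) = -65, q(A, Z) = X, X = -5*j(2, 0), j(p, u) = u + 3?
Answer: 9443000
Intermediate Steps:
j(p, u) = 3 + u
X = -15 (X = -5*(3 + 0) = -5*3 = -15)
q(A, Z) = -15
(2440 + V(39, q(v, -2)))*(1967 + 2009) = (2440 - 65)*(1967 + 2009) = 2375*3976 = 9443000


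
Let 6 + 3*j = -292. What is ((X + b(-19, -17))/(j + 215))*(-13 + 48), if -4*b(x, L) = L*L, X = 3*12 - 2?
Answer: -16065/1388 ≈ -11.574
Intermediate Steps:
j = -298/3 (j = -2 + (1/3)*(-292) = -2 - 292/3 = -298/3 ≈ -99.333)
X = 34 (X = 36 - 2 = 34)
b(x, L) = -L**2/4 (b(x, L) = -L*L/4 = -L**2/4)
((X + b(-19, -17))/(j + 215))*(-13 + 48) = ((34 - 1/4*(-17)**2)/(-298/3 + 215))*(-13 + 48) = ((34 - 1/4*289)/(347/3))*35 = ((34 - 289/4)*(3/347))*35 = -153/4*3/347*35 = -459/1388*35 = -16065/1388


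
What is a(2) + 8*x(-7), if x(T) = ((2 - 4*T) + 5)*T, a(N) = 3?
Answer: -1957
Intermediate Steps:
x(T) = T*(7 - 4*T) (x(T) = (7 - 4*T)*T = T*(7 - 4*T))
a(2) + 8*x(-7) = 3 + 8*(-7*(7 - 4*(-7))) = 3 + 8*(-7*(7 + 28)) = 3 + 8*(-7*35) = 3 + 8*(-245) = 3 - 1960 = -1957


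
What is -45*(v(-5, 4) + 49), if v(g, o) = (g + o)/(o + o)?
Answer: -17595/8 ≈ -2199.4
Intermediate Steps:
v(g, o) = (g + o)/(2*o) (v(g, o) = (g + o)/((2*o)) = (g + o)*(1/(2*o)) = (g + o)/(2*o))
-45*(v(-5, 4) + 49) = -45*((½)*(-5 + 4)/4 + 49) = -45*((½)*(¼)*(-1) + 49) = -45*(-⅛ + 49) = -45*391/8 = -17595/8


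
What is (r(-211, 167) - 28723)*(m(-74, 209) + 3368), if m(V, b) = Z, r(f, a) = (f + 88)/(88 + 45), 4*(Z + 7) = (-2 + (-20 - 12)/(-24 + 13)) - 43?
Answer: -14820784019/154 ≈ -9.6239e+7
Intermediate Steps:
Z = -771/44 (Z = -7 + ((-2 + (-20 - 12)/(-24 + 13)) - 43)/4 = -7 + ((-2 - 32/(-11)) - 43)/4 = -7 + ((-2 - 32*(-1/11)) - 43)/4 = -7 + ((-2 + 32/11) - 43)/4 = -7 + (10/11 - 43)/4 = -7 + (1/4)*(-463/11) = -7 - 463/44 = -771/44 ≈ -17.523)
r(f, a) = 88/133 + f/133 (r(f, a) = (88 + f)/133 = (88 + f)*(1/133) = 88/133 + f/133)
m(V, b) = -771/44
(r(-211, 167) - 28723)*(m(-74, 209) + 3368) = ((88/133 + (1/133)*(-211)) - 28723)*(-771/44 + 3368) = ((88/133 - 211/133) - 28723)*(147421/44) = (-123/133 - 28723)*(147421/44) = -3820282/133*147421/44 = -14820784019/154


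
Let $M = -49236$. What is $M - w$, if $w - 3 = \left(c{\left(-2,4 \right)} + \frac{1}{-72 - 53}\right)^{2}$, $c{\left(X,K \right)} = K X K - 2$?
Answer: $- \frac{787430376}{15625} \approx -50396.0$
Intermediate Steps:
$c{\left(X,K \right)} = -2 + X K^{2}$ ($c{\left(X,K \right)} = X K^{2} - 2 = -2 + X K^{2}$)
$w = \frac{18117876}{15625}$ ($w = 3 + \left(\left(-2 - 2 \cdot 4^{2}\right) + \frac{1}{-72 - 53}\right)^{2} = 3 + \left(\left(-2 - 32\right) + \frac{1}{-125}\right)^{2} = 3 + \left(\left(-2 - 32\right) - \frac{1}{125}\right)^{2} = 3 + \left(-34 - \frac{1}{125}\right)^{2} = 3 + \left(- \frac{4251}{125}\right)^{2} = 3 + \frac{18071001}{15625} = \frac{18117876}{15625} \approx 1159.5$)
$M - w = -49236 - \frac{18117876}{15625} = - \frac{787430376}{15625}$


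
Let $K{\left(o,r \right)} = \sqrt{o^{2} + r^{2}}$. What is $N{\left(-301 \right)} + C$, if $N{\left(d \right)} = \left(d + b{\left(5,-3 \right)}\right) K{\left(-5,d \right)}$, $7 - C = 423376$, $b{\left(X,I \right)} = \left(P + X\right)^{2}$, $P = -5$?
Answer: $-423369 - 301 \sqrt{90626} \approx -5.1398 \cdot 10^{5}$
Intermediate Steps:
$b{\left(X,I \right)} = \left(-5 + X\right)^{2}$
$C = -423369$ ($C = 7 - 423376 = -423369$)
$N{\left(d \right)} = d \sqrt{25 + d^{2}}$ ($N{\left(d \right)} = \left(d + \left(-5 + 5\right)^{2}\right) \sqrt{\left(-5\right)^{2} + d^{2}} = \left(d + 0^{2}\right) \sqrt{25 + d^{2}} = \left(d + 0\right) \sqrt{25 + d^{2}} = d \sqrt{25 + d^{2}}$)
$N{\left(-301 \right)} + C = - 301 \sqrt{25 + \left(-301\right)^{2}} - 423369 = - 301 \sqrt{25 + 90601} - 423369 = - 301 \sqrt{90626} - 423369 = -423369 - 301 \sqrt{90626}$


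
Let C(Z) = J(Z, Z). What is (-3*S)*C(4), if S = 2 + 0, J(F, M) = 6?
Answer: -36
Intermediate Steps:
C(Z) = 6
S = 2
(-3*S)*C(4) = -3*2*6 = -6*6 = -36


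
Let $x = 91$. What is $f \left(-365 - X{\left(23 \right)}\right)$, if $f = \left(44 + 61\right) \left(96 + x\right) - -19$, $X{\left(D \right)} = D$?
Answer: $-7625752$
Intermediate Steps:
$f = 19654$ ($f = \left(44 + 61\right) \left(96 + 91\right) - -19 = 105 \cdot 187 + 19 = 19635 + 19 = 19654$)
$f \left(-365 - X{\left(23 \right)}\right) = 19654 \left(-365 - 23\right) = 19654 \left(-388\right) = -7625752$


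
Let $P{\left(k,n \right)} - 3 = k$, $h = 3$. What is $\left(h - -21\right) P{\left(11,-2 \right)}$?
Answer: $336$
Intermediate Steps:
$P{\left(k,n \right)} = 3 + k$
$\left(h - -21\right) P{\left(11,-2 \right)} = \left(3 - -21\right) \left(3 + 11\right) = \left(3 + 21\right) 14 = 24 \cdot 14 = 336$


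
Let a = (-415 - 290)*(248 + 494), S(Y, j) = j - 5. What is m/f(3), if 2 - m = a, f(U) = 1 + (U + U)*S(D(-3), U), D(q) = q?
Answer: -523112/11 ≈ -47556.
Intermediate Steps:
S(Y, j) = -5 + j
f(U) = 1 + 2*U*(-5 + U) (f(U) = 1 + (U + U)*(-5 + U) = 1 + (2*U)*(-5 + U) = 1 + 2*U*(-5 + U))
a = -523110 (a = -705*742 = -523110)
m = 523112 (m = 2 - 1*(-523110) = 2 + 523110 = 523112)
m/f(3) = 523112/(1 + 2*3*(-5 + 3)) = 523112/(1 + 2*3*(-2)) = 523112/(1 - 12) = 523112/(-11) = 523112*(-1/11) = -523112/11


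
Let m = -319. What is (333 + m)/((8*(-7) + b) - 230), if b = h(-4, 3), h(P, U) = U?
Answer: -14/283 ≈ -0.049470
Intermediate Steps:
b = 3
(333 + m)/((8*(-7) + b) - 230) = (333 - 319)/((8*(-7) + 3) - 230) = 14/((-56 + 3) - 230) = 14/(-53 - 230) = 14/(-283) = 14*(-1/283) = -14/283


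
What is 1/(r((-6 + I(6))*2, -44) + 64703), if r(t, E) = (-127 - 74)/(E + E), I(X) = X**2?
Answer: 88/5694065 ≈ 1.5455e-5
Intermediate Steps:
r(t, E) = -201/(2*E) (r(t, E) = -201*1/(2*E) = -201/(2*E))
1/(r((-6 + I(6))*2, -44) + 64703) = 1/(-201/2/(-44) + 64703) = 1/(-201/2*(-1/44) + 64703) = 1/(201/88 + 64703) = 1/(5694065/88) = 88/5694065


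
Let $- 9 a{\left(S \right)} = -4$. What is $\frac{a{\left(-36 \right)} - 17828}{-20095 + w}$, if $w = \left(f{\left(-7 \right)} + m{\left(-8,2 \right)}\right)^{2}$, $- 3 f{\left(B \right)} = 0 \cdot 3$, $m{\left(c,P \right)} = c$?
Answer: $\frac{160448}{180279} \approx 0.89$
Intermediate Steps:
$a{\left(S \right)} = \frac{4}{9}$ ($a{\left(S \right)} = \left(- \frac{1}{9}\right) \left(-4\right) = \frac{4}{9}$)
$f{\left(B \right)} = 0$ ($f{\left(B \right)} = - \frac{0 \cdot 3}{3} = \left(- \frac{1}{3}\right) 0 = 0$)
$w = 64$ ($w = \left(0 - 8\right)^{2} = \left(-8\right)^{2} = 64$)
$\frac{a{\left(-36 \right)} - 17828}{-20095 + w} = \frac{\frac{4}{9} - 17828}{-20095 + 64} = - \frac{160448}{9 \left(-20031\right)} = \left(- \frac{160448}{9}\right) \left(- \frac{1}{20031}\right) = \frac{160448}{180279}$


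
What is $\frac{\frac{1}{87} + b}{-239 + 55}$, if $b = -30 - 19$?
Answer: $\frac{2131}{8004} \approx 0.26624$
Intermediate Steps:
$b = -49$
$\frac{\frac{1}{87} + b}{-239 + 55} = \frac{\frac{1}{87} - 49}{-239 + 55} = \frac{\frac{1}{87} - 49}{-184} = \left(- \frac{4262}{87}\right) \left(- \frac{1}{184}\right) = \frac{2131}{8004}$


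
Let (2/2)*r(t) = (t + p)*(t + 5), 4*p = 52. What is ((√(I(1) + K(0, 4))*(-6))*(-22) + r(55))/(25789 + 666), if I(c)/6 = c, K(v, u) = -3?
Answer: 816/5291 + 12*√3/2405 ≈ 0.16287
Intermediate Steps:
p = 13 (p = (¼)*52 = 13)
I(c) = 6*c
r(t) = (5 + t)*(13 + t) (r(t) = (t + 13)*(t + 5) = (13 + t)*(5 + t) = (5 + t)*(13 + t))
((√(I(1) + K(0, 4))*(-6))*(-22) + r(55))/(25789 + 666) = ((√(6*1 - 3)*(-6))*(-22) + (65 + 55² + 18*55))/(25789 + 666) = ((√(6 - 3)*(-6))*(-22) + (65 + 3025 + 990))/26455 = ((√3*(-6))*(-22) + 4080)*(1/26455) = (-6*√3*(-22) + 4080)*(1/26455) = (132*√3 + 4080)*(1/26455) = (4080 + 132*√3)*(1/26455) = 816/5291 + 12*√3/2405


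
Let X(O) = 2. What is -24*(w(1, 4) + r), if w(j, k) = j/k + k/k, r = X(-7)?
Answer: -78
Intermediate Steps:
r = 2
w(j, k) = 1 + j/k (w(j, k) = j/k + 1 = 1 + j/k)
-24*(w(1, 4) + r) = -24*((1 + 4)/4 + 2) = -24*((¼)*5 + 2) = -24*(5/4 + 2) = -24*13/4 = -78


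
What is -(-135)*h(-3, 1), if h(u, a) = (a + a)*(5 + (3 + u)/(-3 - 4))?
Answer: 1350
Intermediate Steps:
h(u, a) = 2*a*(32/7 - u/7) (h(u, a) = (2*a)*(5 + (3 + u)/(-7)) = (2*a)*(5 + (3 + u)*(-1/7)) = (2*a)*(5 + (-3/7 - u/7)) = (2*a)*(32/7 - u/7) = 2*a*(32/7 - u/7))
-(-135)*h(-3, 1) = -(-135)*(2/7)*1*(32 - 1*(-3)) = -(-135)*(2/7)*1*(32 + 3) = -(-135)*(2/7)*1*35 = -(-135)*10 = -1*(-1350) = 1350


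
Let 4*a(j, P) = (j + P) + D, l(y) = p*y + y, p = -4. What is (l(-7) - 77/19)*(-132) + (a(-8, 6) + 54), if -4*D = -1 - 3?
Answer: -165931/76 ≈ -2183.3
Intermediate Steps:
D = 1 (D = -(-1 - 3)/4 = -¼*(-4) = 1)
l(y) = -3*y (l(y) = -4*y + y = -3*y)
a(j, P) = ¼ + P/4 + j/4 (a(j, P) = ((j + P) + 1)/4 = ((P + j) + 1)/4 = (1 + P + j)/4 = ¼ + P/4 + j/4)
(l(-7) - 77/19)*(-132) + (a(-8, 6) + 54) = (-3*(-7) - 77/19)*(-132) + ((¼ + (¼)*6 + (¼)*(-8)) + 54) = (21 - 77/19)*(-132) + ((¼ + 3/2 - 2) + 54) = (21 - 1*77/19)*(-132) + (-¼ + 54) = (21 - 77/19)*(-132) + 215/4 = (322/19)*(-132) + 215/4 = -42504/19 + 215/4 = -165931/76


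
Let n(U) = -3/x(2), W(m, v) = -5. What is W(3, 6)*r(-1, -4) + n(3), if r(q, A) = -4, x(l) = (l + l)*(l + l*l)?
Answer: 159/8 ≈ 19.875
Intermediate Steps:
x(l) = 2*l*(l + l²) (x(l) = (2*l)*(l + l²) = 2*l*(l + l²))
n(U) = -⅛ (n(U) = -3*1/(8*(1 + 2)) = -3/(2*4*3) = -3/24 = -3*1/24 = -⅛)
W(3, 6)*r(-1, -4) + n(3) = -5*(-4) - ⅛ = 20 - ⅛ = 159/8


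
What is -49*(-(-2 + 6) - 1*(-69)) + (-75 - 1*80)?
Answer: -3340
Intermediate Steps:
-49*(-(-2 + 6) - 1*(-69)) + (-75 - 1*80) = -49*(-1*4 + 69) + (-75 - 80) = -49*(-4 + 69) - 155 = -49*65 - 155 = -3185 - 155 = -3340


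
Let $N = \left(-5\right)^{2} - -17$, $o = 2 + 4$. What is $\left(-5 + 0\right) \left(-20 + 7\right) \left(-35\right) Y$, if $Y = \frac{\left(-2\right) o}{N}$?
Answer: $650$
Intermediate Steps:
$o = 6$
$N = 42$ ($N = 25 + 17 = 42$)
$Y = - \frac{2}{7}$ ($Y = \frac{\left(-2\right) 6}{42} = \left(-12\right) \frac{1}{42} = - \frac{2}{7} \approx -0.28571$)
$\left(-5 + 0\right) \left(-20 + 7\right) \left(-35\right) Y = \left(-5 + 0\right) \left(-20 + 7\right) \left(-35\right) \left(- \frac{2}{7}\right) = \left(-5\right) \left(-13\right) \left(-35\right) \left(- \frac{2}{7}\right) = 65 \left(-35\right) \left(- \frac{2}{7}\right) = \left(-2275\right) \left(- \frac{2}{7}\right) = 650$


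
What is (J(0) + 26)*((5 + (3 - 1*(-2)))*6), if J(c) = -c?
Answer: 1560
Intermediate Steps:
(J(0) + 26)*((5 + (3 - 1*(-2)))*6) = (-1*0 + 26)*((5 + (3 - 1*(-2)))*6) = (0 + 26)*((5 + (3 + 2))*6) = 26*((5 + 5)*6) = 26*(10*6) = 26*60 = 1560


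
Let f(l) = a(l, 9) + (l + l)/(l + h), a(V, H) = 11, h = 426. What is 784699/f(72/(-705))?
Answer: 13089564019/183483 ≈ 71339.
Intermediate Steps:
f(l) = 11 + 2*l/(426 + l) (f(l) = 11 + (l + l)/(l + 426) = 11 + (2*l)/(426 + l) = 11 + 2*l/(426 + l))
784699/f(72/(-705)) = 784699/(((4686 + 13*(72/(-705)))/(426 + 72/(-705)))) = 784699/(((4686 + 13*(72*(-1/705)))/(426 + 72*(-1/705)))) = 784699/(((4686 + 13*(-24/235))/(426 - 24/235))) = 784699/(((4686 - 312/235)/(100086/235))) = 784699/(((235/100086)*(1100898/235))) = 784699/(183483/16681) = 784699*(16681/183483) = 13089564019/183483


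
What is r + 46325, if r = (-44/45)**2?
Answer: 93810061/2025 ≈ 46326.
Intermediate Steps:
r = 1936/2025 (r = (-44*1/45)**2 = (-44/45)**2 = 1936/2025 ≈ 0.95605)
r + 46325 = 1936/2025 + 46325 = 93810061/2025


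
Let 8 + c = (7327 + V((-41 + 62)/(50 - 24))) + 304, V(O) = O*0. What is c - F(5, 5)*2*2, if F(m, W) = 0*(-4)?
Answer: 7623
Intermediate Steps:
F(m, W) = 0
V(O) = 0
c = 7623 (c = -8 + ((7327 + 0) + 304) = -8 + (7327 + 304) = -8 + 7631 = 7623)
c - F(5, 5)*2*2 = 7623 - 0*2*2 = 7623 - 0*2 = 7623 - 1*0 = 7623 + 0 = 7623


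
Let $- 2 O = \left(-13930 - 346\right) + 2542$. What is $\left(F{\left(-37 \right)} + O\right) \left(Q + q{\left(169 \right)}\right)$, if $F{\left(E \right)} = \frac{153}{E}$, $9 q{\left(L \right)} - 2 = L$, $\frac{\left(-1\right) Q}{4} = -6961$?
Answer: $\frac{6044209138}{37} \approx 1.6336 \cdot 10^{8}$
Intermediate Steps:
$Q = 27844$ ($Q = \left(-4\right) \left(-6961\right) = 27844$)
$q{\left(L \right)} = \frac{2}{9} + \frac{L}{9}$
$O = 5867$ ($O = - \frac{\left(-13930 - 346\right) + 2542}{2} = - \frac{-14276 + 2542}{2} = \left(- \frac{1}{2}\right) \left(-11734\right) = 5867$)
$\left(F{\left(-37 \right)} + O\right) \left(Q + q{\left(169 \right)}\right) = \left(\frac{153}{-37} + 5867\right) \left(27844 + \left(\frac{2}{9} + \frac{1}{9} \cdot 169\right)\right) = \left(153 \left(- \frac{1}{37}\right) + 5867\right) \left(27844 + \left(\frac{2}{9} + \frac{169}{9}\right)\right) = \left(- \frac{153}{37} + 5867\right) \left(27844 + 19\right) = \frac{216926}{37} \cdot 27863 = \frac{6044209138}{37}$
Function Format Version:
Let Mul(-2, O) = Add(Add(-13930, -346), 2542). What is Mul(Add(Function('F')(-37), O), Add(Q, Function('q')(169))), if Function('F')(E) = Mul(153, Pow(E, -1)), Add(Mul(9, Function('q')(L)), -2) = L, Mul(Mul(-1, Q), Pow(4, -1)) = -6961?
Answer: Rational(6044209138, 37) ≈ 1.6336e+8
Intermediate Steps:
Q = 27844 (Q = Mul(-4, -6961) = 27844)
Function('q')(L) = Add(Rational(2, 9), Mul(Rational(1, 9), L))
O = 5867 (O = Mul(Rational(-1, 2), Add(Add(-13930, -346), 2542)) = Mul(Rational(-1, 2), Add(-14276, 2542)) = Mul(Rational(-1, 2), -11734) = 5867)
Mul(Add(Function('F')(-37), O), Add(Q, Function('q')(169))) = Mul(Add(Mul(153, Pow(-37, -1)), 5867), Add(27844, Add(Rational(2, 9), Mul(Rational(1, 9), 169)))) = Mul(Add(Mul(153, Rational(-1, 37)), 5867), Add(27844, Add(Rational(2, 9), Rational(169, 9)))) = Mul(Add(Rational(-153, 37), 5867), Add(27844, 19)) = Mul(Rational(216926, 37), 27863) = Rational(6044209138, 37)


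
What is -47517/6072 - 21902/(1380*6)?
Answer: -953677/91080 ≈ -10.471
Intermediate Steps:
-47517/6072 - 21902/(1380*6) = -47517*1/6072 - 21902/8280 = -15839/2024 - 21902*1/8280 = -15839/2024 - 10951/4140 = -953677/91080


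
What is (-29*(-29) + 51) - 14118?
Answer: -13226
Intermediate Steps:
(-29*(-29) + 51) - 14118 = (841 + 51) - 14118 = 892 - 14118 = -13226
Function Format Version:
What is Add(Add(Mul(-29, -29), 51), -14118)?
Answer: -13226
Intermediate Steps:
Add(Add(Mul(-29, -29), 51), -14118) = Add(Add(841, 51), -14118) = Add(892, -14118) = -13226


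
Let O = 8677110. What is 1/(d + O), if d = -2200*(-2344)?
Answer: 1/13833910 ≈ 7.2286e-8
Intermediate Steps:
d = 5156800
1/(d + O) = 1/(5156800 + 8677110) = 1/13833910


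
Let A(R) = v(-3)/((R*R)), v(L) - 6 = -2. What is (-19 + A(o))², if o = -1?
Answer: 225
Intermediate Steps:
v(L) = 4 (v(L) = 6 - 2 = 4)
A(R) = 4/R² (A(R) = 4/((R*R)) = 4/(R²) = 4/R²)
(-19 + A(o))² = (-19 + 4/(-1)²)² = (-19 + 4*1)² = (-19 + 4)² = (-15)² = 225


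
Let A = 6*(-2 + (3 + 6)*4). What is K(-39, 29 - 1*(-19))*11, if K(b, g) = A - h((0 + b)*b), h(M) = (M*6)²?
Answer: -916120392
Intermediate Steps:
h(M) = 36*M² (h(M) = (6*M)² = 36*M²)
A = 204 (A = 6*(-2 + 9*4) = 6*(-2 + 36) = 6*34 = 204)
K(b, g) = 204 - 36*b⁴ (K(b, g) = 204 - 36*((0 + b)*b)² = 204 - 36*(b*b)² = 204 - 36*(b²)² = 204 - 36*b⁴)
K(-39, 29 - 1*(-19))*11 = (204 - 36*(-39)⁴)*11 = (204 - 36*2313441)*11 = (204 - 83283876)*11 = -83283672*11 = -916120392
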